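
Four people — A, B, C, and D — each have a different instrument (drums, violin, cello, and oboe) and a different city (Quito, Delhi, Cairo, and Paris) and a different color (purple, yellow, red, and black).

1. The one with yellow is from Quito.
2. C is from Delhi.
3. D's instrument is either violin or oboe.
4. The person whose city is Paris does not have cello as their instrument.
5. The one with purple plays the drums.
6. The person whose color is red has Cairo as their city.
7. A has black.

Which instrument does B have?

With clues 1–7, drums, oboe, and violin are impossible for B's instrument.
That leaves cello.

cello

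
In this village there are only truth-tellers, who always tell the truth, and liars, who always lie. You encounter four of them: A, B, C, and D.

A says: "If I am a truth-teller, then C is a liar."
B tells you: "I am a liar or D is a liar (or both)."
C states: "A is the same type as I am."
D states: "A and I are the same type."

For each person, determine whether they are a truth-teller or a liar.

A: truth-teller, B: truth-teller, C: liar, D: liar

Consider A. Suppose A is a liar.
Then A's own statement would have to be false, but it can't be — contradiction.
So A is a truth-teller.
Consider B. Suppose B is a liar.
Then B's own statement would have to be false, but it can't be — contradiction.
So B is a truth-teller.
Consider C. Suppose C is a truth-teller.
Then A's statement comes out false, contradicting A being a truth-teller.
So C is a liar.
Consider D. Suppose D is a truth-teller.
Then B's statement comes out false, contradicting B being a truth-teller.
So D is a liar.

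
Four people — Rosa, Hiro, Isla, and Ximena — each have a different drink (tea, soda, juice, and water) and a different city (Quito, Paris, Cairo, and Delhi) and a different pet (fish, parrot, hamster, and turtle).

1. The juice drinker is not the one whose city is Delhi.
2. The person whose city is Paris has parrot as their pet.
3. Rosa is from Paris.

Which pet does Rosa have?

parrot

With clues 1–3, fish, hamster, and turtle are impossible for Rosa's pet.
That leaves parrot.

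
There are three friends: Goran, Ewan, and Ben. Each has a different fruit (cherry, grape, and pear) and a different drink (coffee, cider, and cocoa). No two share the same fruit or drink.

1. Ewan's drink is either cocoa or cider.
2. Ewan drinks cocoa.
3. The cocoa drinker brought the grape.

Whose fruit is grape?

With clues 1–3, Ben and Goran are impossible for the one with fruit grape.
That leaves Ewan.

Ewan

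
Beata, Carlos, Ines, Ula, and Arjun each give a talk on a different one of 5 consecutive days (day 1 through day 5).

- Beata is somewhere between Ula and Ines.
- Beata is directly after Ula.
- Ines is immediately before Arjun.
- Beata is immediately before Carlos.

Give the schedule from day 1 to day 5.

From clue 1: Beata is in {2,3,4}.
From clues 1–3: Beata is in {2,3}.
From clues 1–4: Ula → day 1, Beata → day 2, Carlos → day 3, Ines → day 4, Arjun → day 5.

Ula, Beata, Carlos, Ines, Arjun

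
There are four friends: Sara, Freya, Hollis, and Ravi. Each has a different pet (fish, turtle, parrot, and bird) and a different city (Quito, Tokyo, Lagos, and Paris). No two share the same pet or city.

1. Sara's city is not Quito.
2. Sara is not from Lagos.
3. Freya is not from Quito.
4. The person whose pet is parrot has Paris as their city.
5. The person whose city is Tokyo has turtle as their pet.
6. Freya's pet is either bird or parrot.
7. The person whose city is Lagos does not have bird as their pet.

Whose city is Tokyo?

With clues 1–6, Freya is impossible for the one with city Tokyo.
With clues 1–7, Hollis and Ravi are impossible for the one with city Tokyo.
That leaves Sara.

Sara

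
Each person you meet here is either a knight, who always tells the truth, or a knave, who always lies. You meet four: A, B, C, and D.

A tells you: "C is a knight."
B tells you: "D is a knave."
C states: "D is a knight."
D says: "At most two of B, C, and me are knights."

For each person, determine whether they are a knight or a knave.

Consider A. Suppose A is a knave.
Then no assignment of the remaining roles makes every statement match its speaker's type — contradiction.
So A is a knight.
Consider B. Suppose B is a knight.
Then no assignment of the remaining roles makes every statement match its speaker's type — contradiction.
So B is a knave.
With that fixed, D's statement is true, so D is a knight.
With that fixed, C's statement is true, so C is a knight.

A: knight, B: knave, C: knight, D: knight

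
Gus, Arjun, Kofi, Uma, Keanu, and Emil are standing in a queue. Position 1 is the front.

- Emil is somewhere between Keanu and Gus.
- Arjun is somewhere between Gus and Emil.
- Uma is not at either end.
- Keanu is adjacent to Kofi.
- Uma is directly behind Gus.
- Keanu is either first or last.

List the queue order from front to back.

From clue 1: Emil is in {2,3,4,5}.
From clues 1–2: Arjun is in {2,3,4,5}.
From clues 1–4: Gus is in {1,6}.
From clues 1–5: Gus → position 1, Uma → position 2, Arjun → position 3, Emil → position 4.
From clues 1–6: Kofi → position 5, Keanu → position 6.

Gus, Uma, Arjun, Emil, Kofi, Keanu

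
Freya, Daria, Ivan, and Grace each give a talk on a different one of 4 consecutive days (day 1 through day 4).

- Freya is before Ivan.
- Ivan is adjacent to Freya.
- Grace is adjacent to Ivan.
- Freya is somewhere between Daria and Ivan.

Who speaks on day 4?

With clue 1, Freya is ruled out for day 4.
With clues 1–3, Ivan is ruled out for day 4.
With clues 1–4, Daria is ruled out for day 4.
So day 4 is Grace.

Grace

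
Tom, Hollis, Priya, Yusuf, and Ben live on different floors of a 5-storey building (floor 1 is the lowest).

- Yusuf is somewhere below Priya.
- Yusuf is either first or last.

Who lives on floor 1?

With clue 1, Priya is ruled out for floor 1.
With clues 1–2, Ben, Hollis, and Tom are ruled out for floor 1.
So floor 1 is Yusuf.

Yusuf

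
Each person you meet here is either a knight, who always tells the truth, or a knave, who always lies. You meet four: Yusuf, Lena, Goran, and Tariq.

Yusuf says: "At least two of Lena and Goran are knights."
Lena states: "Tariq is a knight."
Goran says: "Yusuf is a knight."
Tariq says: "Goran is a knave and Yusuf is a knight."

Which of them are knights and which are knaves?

Yusuf: knave, Lena: knave, Goran: knave, Tariq: knave

Consider Yusuf. Suppose Yusuf is a knight.
Then no assignment of the remaining roles makes every statement match its speaker's type — contradiction.
So Yusuf is a knave.
With that fixed, Goran's statement is false, so Goran is a knave.
With that fixed, Tariq's statement is false, so Tariq is a knave.
With that fixed, Lena's statement is false, so Lena is a knave.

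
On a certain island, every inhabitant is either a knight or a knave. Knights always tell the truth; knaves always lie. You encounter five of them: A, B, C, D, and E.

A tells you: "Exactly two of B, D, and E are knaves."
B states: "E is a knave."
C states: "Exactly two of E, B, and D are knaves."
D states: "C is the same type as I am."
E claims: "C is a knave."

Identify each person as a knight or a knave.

A: knight, B: knight, C: knight, D: knave, E: knave

Consider A. Suppose A is a knave.
Then no assignment of the remaining roles makes every statement match its speaker's type — contradiction.
So A is a knight.
Consider B. Suppose B is a knave.
Then no assignment of the remaining roles makes every statement match its speaker's type — contradiction.
So B is a knight.
Consider C. Suppose C is a knave.
Then whichever role D has, D's statement has the wrong truth value — contradiction.
So C is a knight.
With that fixed, E's statement is false, so E is a knave.
Consider D. Suppose D is a knight.
Then A's statement comes out false, contradicting A being a knight.
So D is a knave.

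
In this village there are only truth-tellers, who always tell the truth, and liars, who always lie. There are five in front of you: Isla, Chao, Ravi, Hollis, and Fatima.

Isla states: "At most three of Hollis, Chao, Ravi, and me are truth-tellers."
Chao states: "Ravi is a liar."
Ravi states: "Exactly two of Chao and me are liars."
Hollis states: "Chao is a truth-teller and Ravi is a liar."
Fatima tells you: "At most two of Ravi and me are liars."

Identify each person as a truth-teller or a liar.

Regardless of anyone's role, Fatima's statement is true, so Fatima is a truth-teller.
Consider Isla. Suppose Isla is a liar.
Then Isla's own statement would have to be false, but it can't be — contradiction.
So Isla is a truth-teller.
Consider Chao. Suppose Chao is a liar.
Then whichever role Ravi has, Ravi's statement has the wrong truth value — contradiction.
So Chao is a truth-teller.
With that fixed, Ravi's statement is false, so Ravi is a liar.
With that fixed, Hollis's statement is true, so Hollis is a truth-teller.

Isla: truth-teller, Chao: truth-teller, Ravi: liar, Hollis: truth-teller, Fatima: truth-teller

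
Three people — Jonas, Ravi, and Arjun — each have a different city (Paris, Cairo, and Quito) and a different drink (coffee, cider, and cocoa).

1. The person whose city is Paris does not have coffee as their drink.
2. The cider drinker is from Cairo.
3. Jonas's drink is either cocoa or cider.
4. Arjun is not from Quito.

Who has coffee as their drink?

With clues 1–3, Jonas is impossible for the one with drink coffee.
With clues 1–4, Arjun is impossible for the one with drink coffee.
That leaves Ravi.

Ravi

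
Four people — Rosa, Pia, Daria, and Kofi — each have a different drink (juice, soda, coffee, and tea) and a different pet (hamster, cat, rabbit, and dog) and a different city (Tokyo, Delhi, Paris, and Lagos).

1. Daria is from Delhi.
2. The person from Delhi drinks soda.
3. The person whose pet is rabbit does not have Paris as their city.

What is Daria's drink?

With clues 1–2, coffee, juice, and tea are impossible for Daria's drink.
That leaves soda.

soda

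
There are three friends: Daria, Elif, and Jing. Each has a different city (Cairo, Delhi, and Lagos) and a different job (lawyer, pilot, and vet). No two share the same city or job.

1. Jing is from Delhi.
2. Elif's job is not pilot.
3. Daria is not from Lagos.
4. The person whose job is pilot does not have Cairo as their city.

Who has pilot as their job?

With clues 1–2, Elif is impossible for the one with job pilot.
With clues 1–4, Daria is impossible for the one with job pilot.
That leaves Jing.

Jing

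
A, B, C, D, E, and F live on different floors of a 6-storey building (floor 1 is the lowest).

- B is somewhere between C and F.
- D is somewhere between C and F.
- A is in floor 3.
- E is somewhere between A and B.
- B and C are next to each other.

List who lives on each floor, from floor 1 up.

From clue 1: B is in {2,3,4,5}.
From clues 1–3: A → floor 3.
From clues 1–4: D → floor 2, E → floor 4, B → floor 5.
From clues 1–5: F → floor 1, C → floor 6.

F, D, A, E, B, C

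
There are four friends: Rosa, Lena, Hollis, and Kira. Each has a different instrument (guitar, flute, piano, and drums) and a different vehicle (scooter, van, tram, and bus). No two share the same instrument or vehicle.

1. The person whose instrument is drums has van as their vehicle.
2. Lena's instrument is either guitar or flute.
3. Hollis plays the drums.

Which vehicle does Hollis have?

van

With clues 1–3, bus, scooter, and tram are impossible for Hollis's vehicle.
That leaves van.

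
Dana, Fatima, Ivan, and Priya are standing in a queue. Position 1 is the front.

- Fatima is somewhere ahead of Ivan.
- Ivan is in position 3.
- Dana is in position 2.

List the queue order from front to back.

Fatima, Dana, Ivan, Priya

From clue 1: Fatima is in {1,2,3}.
From clues 1–2: Ivan → position 3.
From clues 1–3: Fatima → position 1, Dana → position 2, Priya → position 4.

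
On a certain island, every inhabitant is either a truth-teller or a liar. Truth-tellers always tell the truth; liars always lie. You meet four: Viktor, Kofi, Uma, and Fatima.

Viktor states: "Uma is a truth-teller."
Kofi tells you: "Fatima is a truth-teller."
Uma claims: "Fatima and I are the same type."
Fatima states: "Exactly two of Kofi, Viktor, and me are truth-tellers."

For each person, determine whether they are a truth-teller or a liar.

Viktor: liar, Kofi: truth-teller, Uma: liar, Fatima: truth-teller

Consider Viktor. Suppose Viktor is a truth-teller.
Then no assignment of the remaining roles makes every statement match its speaker's type — contradiction.
So Viktor is a liar.
Consider Kofi. Suppose Kofi is a liar.
Then no assignment of the remaining roles makes every statement match its speaker's type — contradiction.
So Kofi is a truth-teller.
Consider Uma. Suppose Uma is a truth-teller.
Then Viktor's statement comes out true, contradicting Viktor being a liar.
So Uma is a liar.
Consider Fatima. Suppose Fatima is a liar.
Then Kofi's statement comes out false, contradicting Kofi being a truth-teller.
So Fatima is a truth-teller.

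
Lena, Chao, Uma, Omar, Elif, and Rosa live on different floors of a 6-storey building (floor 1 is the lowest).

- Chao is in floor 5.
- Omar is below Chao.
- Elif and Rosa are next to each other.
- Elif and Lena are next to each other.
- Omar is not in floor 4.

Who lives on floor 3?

Elif

With clue 1, Chao is ruled out for floor 3.
With clues 1–4, Omar and Uma are ruled out for floor 3.
With clues 1–5, Lena and Rosa are ruled out for floor 3.
So floor 3 is Elif.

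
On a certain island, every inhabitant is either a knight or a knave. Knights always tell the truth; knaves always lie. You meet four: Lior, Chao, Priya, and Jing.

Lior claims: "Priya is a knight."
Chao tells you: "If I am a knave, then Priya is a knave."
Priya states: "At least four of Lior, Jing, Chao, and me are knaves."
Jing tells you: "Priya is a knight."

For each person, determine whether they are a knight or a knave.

Lior: knave, Chao: knight, Priya: knave, Jing: knave

Consider Lior. Suppose Lior is a knight.
Then no assignment of the remaining roles makes every statement match its speaker's type — contradiction.
So Lior is a knave.
Consider Chao. Suppose Chao is a knave.
Then no assignment of the remaining roles makes every statement match its speaker's type — contradiction.
So Chao is a knight.
With that fixed, Priya's statement is false, so Priya is a knave.
With that fixed, Jing's statement is false, so Jing is a knave.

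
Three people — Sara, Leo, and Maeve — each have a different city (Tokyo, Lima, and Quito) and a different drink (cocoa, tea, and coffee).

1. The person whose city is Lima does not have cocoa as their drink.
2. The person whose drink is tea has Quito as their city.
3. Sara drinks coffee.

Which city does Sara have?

With clues 1–3, Quito and Tokyo are impossible for Sara's city.
That leaves Lima.

Lima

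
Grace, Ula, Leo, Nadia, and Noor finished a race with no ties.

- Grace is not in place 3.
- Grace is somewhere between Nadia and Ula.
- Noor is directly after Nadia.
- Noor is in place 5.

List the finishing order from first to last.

Ula, Grace, Leo, Nadia, Noor

From clue 1: Grace is in {1,2,4,5}.
From clues 1–2: Grace is in {2,4}.
From clues 1–4: Ula → place 1, Grace → place 2, Leo → place 3, Nadia → place 4, Noor → place 5.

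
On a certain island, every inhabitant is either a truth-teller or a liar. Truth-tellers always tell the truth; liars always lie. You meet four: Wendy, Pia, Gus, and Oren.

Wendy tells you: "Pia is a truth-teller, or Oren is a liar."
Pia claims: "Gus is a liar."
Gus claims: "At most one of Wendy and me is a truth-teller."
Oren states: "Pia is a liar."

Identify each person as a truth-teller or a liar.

Consider Wendy. Suppose Wendy is a truth-teller.
Then whichever role Gus has, Gus's statement has the wrong truth value — contradiction.
So Wendy is a liar.
With that fixed, Gus's statement is true, so Gus is a truth-teller.
With that fixed, Pia's statement is false, so Pia is a liar.
With that fixed, Oren's statement is true, so Oren is a truth-teller.

Wendy: liar, Pia: liar, Gus: truth-teller, Oren: truth-teller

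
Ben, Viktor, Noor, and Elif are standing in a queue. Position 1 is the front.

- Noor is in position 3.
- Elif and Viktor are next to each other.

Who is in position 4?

With clue 1, Noor is ruled out for position 4.
With clues 1–2, Elif and Viktor are ruled out for position 4.
So position 4 is Ben.

Ben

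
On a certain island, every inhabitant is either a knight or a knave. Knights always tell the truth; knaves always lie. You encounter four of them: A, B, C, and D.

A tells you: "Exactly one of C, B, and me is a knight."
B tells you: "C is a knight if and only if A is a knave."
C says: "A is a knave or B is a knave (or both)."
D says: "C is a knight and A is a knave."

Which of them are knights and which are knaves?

Consider A. Suppose A is a knight.
Then no assignment of the remaining roles makes every statement match its speaker's type — contradiction.
So A is a knave.
With that fixed, C's statement is true, so C is a knight.
With that fixed, D's statement is true, so D is a knight.
With that fixed, B's statement is true, so B is a knight.

A: knave, B: knight, C: knight, D: knight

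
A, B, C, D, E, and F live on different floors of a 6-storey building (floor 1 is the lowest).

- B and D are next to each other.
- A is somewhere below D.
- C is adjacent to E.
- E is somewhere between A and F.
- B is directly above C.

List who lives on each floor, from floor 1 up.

A, E, C, B, D, F

From clues 1–2: A is in {1,2,3,4}.
From clues 1–4: A is in {1,4}.
From clues 1–5: A → floor 1, E → floor 2, C → floor 3, B → floor 4, D → floor 5, F → floor 6.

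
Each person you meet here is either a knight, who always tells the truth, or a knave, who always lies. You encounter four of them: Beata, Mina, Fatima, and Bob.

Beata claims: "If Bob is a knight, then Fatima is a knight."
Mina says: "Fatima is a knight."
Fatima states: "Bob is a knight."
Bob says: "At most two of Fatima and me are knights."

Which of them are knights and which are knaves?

Beata: knight, Mina: knight, Fatima: knight, Bob: knight

Regardless of anyone's role, Bob's statement is true, so Bob is a knight.
With that fixed, Fatima's statement is true, so Fatima is a knight.
With that fixed, Beata's statement is true, so Beata is a knight.
With that fixed, Mina's statement is true, so Mina is a knight.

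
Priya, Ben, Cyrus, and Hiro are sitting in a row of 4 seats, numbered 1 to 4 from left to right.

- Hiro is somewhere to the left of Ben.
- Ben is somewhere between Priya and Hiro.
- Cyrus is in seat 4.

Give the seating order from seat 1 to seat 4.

Hiro, Ben, Priya, Cyrus

From clue 1: Ben is in {2,3,4}.
From clues 1–2: Priya is in {3,4}.
From clues 1–3: Hiro → seat 1, Ben → seat 2, Priya → seat 3, Cyrus → seat 4.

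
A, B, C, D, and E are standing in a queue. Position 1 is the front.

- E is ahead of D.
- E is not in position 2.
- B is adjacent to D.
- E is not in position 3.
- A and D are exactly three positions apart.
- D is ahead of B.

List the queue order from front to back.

From clue 1: D is in {2,3,4,5}.
From clues 1–2: E is in {1,3,4}.
From clues 1–3: E is in {1,3}.
From clues 1–4: E → position 1.
From clues 1–5: A is in {2,5}.
From clues 1–6: D → position 2, B → position 3, C → position 4, A → position 5.

E, D, B, C, A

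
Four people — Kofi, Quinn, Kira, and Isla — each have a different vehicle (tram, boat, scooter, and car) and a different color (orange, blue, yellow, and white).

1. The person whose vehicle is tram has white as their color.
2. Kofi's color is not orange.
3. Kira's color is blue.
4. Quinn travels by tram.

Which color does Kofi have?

yellow

With clues 1–2, orange is impossible for Kofi's color.
With clues 1–3, blue is impossible for Kofi's color.
With clues 1–4, white is impossible for Kofi's color.
That leaves yellow.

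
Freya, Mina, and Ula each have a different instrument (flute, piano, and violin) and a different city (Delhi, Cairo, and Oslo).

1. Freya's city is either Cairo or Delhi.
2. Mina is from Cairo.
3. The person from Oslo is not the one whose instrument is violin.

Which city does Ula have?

With clues 1–2, Cairo and Delhi are impossible for Ula's city.
That leaves Oslo.

Oslo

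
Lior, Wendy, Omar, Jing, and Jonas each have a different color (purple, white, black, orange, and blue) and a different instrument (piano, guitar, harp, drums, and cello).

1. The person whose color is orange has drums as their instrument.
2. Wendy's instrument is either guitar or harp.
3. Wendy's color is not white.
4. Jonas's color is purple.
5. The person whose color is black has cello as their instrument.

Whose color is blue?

Wendy

With clues 1–4, Jonas is impossible for the one with color blue.
With clues 1–5, Jing, Lior, and Omar are impossible for the one with color blue.
That leaves Wendy.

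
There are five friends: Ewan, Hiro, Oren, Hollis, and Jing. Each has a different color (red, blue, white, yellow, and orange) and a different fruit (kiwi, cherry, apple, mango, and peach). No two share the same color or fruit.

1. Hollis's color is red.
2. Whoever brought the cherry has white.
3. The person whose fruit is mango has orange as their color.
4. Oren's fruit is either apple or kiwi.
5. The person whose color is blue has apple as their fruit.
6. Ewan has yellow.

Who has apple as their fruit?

Oren

With clues 1–5, Hollis is impossible for the one with fruit apple.
With clues 1–6, Ewan, Hiro, and Jing are impossible for the one with fruit apple.
That leaves Oren.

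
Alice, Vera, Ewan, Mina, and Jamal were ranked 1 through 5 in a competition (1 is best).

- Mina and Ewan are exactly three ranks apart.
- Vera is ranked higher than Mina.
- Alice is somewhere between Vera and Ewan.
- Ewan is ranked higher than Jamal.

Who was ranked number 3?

Vera

With clue 1, Ewan and Mina are ruled out for rank 3.
With clues 1–4, Alice and Jamal are ruled out for rank 3.
So rank 3 is Vera.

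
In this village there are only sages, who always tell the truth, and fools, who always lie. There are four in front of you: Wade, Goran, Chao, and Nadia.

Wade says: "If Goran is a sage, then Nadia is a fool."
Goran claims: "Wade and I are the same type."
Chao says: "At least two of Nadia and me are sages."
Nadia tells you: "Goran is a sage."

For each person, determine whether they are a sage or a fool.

Wade: sage, Goran: fool, Chao: fool, Nadia: fool

Consider Wade. Suppose Wade is a fool.
Then whichever role Goran has, Goran's statement has the wrong truth value — contradiction.
So Wade is a sage.
Consider Goran. Suppose Goran is a sage.
Then no assignment of the remaining roles makes every statement match its speaker's type — contradiction.
So Goran is a fool.
With that fixed, Nadia's statement is false, so Nadia is a fool.
With that fixed, Chao's statement is false, so Chao is a fool.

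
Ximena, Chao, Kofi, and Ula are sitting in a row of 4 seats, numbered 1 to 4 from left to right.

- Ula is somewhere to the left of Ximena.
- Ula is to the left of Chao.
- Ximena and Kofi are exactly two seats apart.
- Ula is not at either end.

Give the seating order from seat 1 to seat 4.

Kofi, Ula, Ximena, Chao

From clue 1: Ximena is in {2,3,4}.
From clues 1–2: Ula is in {1,2}.
From clues 1–3: Chao is in {3,4}.
From clues 1–4: Kofi → seat 1, Ula → seat 2, Ximena → seat 3, Chao → seat 4.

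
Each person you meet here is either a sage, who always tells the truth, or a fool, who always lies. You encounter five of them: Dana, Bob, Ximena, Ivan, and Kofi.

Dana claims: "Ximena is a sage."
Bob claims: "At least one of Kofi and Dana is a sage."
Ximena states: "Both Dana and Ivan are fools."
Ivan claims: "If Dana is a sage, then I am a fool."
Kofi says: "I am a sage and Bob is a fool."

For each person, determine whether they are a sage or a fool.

Dana: fool, Bob: fool, Ximena: fool, Ivan: sage, Kofi: fool

Consider Dana. Suppose Dana is a sage.
Then whichever role Ivan has, Ivan's statement has the wrong truth value — contradiction.
So Dana is a fool.
With that fixed, Ivan's statement is true, so Ivan is a sage.
With that fixed, Ximena's statement is false, so Ximena is a fool.
Consider Bob. Suppose Bob is a sage.
Then no assignment of the remaining roles makes every statement match its speaker's type — contradiction.
So Bob is a fool.
Consider Kofi. Suppose Kofi is a sage.
Then Bob's statement comes out true, contradicting Bob being a fool.
So Kofi is a fool.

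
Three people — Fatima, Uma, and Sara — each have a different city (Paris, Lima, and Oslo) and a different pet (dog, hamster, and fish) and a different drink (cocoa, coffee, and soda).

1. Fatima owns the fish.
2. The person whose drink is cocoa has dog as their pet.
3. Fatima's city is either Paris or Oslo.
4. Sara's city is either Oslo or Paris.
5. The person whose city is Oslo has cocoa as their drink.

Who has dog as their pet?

Clue 1 rules out Fatima for the one with pet dog.
With clues 1–5, Uma is impossible for the one with pet dog.
That leaves Sara.

Sara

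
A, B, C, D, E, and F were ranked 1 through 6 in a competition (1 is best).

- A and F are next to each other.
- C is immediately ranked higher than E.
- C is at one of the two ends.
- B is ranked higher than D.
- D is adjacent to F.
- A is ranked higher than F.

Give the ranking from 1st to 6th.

From clues 1–2: C is in {1,2,3,4,5}.
From clues 1–3: C → rank 1, E → rank 2.
From clues 1–4: B is in {3,5}.
From clues 1–5: B → rank 3, F → rank 5.
From clues 1–6: A → rank 4, D → rank 6.

C, E, B, A, F, D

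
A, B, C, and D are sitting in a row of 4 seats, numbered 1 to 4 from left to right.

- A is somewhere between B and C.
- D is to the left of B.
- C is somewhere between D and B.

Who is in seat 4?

B

With clue 1, A is ruled out for seat 4.
With clues 1–2, D is ruled out for seat 4.
With clues 1–3, C is ruled out for seat 4.
So seat 4 is B.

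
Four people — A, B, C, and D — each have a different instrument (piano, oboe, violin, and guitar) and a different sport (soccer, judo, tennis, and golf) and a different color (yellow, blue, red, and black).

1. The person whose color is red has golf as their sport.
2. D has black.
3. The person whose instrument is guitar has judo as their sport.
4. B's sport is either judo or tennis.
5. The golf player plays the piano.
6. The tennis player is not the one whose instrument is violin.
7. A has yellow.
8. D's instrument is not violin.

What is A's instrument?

violin

With clues 1–7, piano is impossible for A's instrument.
With clues 1–8, guitar and oboe are impossible for A's instrument.
That leaves violin.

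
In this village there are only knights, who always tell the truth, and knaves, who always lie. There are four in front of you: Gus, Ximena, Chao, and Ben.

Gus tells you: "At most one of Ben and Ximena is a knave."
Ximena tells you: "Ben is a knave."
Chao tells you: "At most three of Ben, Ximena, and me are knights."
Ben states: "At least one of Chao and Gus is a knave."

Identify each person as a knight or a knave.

Gus: knight, Ximena: knight, Chao: knight, Ben: knave

Regardless of anyone's role, Chao's statement is true, so Chao is a knight.
Consider Gus. Suppose Gus is a knave.
Then no assignment of the remaining roles makes every statement match its speaker's type — contradiction.
So Gus is a knight.
With that fixed, Ben's statement is false, so Ben is a knave.
With that fixed, Ximena's statement is true, so Ximena is a knight.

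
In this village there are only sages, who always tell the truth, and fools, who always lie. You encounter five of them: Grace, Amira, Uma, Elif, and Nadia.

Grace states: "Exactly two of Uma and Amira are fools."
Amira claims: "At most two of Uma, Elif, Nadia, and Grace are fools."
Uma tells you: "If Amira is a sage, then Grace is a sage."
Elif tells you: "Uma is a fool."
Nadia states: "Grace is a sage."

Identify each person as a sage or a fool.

Consider Grace. Suppose Grace is a sage.
Then no assignment of the remaining roles makes every statement match its speaker's type — contradiction.
So Grace is a fool.
With that fixed, Nadia's statement is false, so Nadia is a fool.
Consider Amira. Suppose Amira is a sage.
Then no assignment of the remaining roles makes every statement match its speaker's type — contradiction.
So Amira is a fool.
With that fixed, Uma's statement is true, so Uma is a sage.
With that fixed, Elif's statement is false, so Elif is a fool.

Grace: fool, Amira: fool, Uma: sage, Elif: fool, Nadia: fool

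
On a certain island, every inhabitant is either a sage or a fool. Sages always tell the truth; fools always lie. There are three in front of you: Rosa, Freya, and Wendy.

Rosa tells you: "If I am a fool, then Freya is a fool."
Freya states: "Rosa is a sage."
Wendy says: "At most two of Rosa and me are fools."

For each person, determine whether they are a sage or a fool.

Rosa: sage, Freya: sage, Wendy: sage

Regardless of anyone's role, Wendy's statement is true, so Wendy is a sage.
Consider Rosa. Suppose Rosa is a fool.
Then no assignment of the remaining roles makes every statement match its speaker's type — contradiction.
So Rosa is a sage.
With that fixed, Freya's statement is true, so Freya is a sage.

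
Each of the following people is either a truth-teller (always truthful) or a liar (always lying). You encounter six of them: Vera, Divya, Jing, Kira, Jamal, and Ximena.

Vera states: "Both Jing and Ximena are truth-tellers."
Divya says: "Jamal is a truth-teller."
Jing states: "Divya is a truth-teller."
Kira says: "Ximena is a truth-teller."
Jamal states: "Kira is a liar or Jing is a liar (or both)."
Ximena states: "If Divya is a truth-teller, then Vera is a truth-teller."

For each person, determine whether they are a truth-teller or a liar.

Vera: liar, Divya: truth-teller, Jing: truth-teller, Kira: liar, Jamal: truth-teller, Ximena: liar

Consider Vera. Suppose Vera is a truth-teller.
Then no assignment of the remaining roles makes every statement match its speaker's type — contradiction.
So Vera is a liar.
Consider Divya. Suppose Divya is a liar.
Then no assignment of the remaining roles makes every statement match its speaker's type — contradiction.
So Divya is a truth-teller.
With that fixed, Jing's statement is true, so Jing is a truth-teller.
With that fixed, Ximena's statement is false, so Ximena is a liar.
With that fixed, Kira's statement is false, so Kira is a liar.
With that fixed, Jamal's statement is true, so Jamal is a truth-teller.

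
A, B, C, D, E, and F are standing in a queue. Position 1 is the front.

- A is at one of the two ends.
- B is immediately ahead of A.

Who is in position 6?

With clues 1–2, B, C, D, E, and F are ruled out for position 6.
So position 6 is A.

A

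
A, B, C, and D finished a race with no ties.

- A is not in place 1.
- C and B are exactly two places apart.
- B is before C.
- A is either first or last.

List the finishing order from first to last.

B, D, C, A

From clue 1: A is in {2,3,4}.
From clues 1–3: B is in {1,2}.
From clues 1–4: B → place 1, D → place 2, C → place 3, A → place 4.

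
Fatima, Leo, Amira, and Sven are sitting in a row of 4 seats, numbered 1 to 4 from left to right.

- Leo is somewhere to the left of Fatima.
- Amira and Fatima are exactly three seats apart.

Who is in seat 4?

With clue 1, Leo is ruled out for seat 4.
With clues 1–2, Amira and Sven are ruled out for seat 4.
So seat 4 is Fatima.

Fatima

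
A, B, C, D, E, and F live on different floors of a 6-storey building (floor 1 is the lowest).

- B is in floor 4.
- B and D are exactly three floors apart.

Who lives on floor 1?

D

With clue 1, B is ruled out for floor 1.
With clues 1–2, A, C, E, and F are ruled out for floor 1.
So floor 1 is D.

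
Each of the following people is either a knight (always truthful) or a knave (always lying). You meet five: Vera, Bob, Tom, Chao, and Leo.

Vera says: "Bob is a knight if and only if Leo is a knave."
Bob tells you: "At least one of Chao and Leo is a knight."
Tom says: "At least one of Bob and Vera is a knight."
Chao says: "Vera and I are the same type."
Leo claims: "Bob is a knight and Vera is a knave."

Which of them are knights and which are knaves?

Vera: knight, Bob: knight, Tom: knight, Chao: knight, Leo: knave

Consider Vera. Suppose Vera is a knave.
Then whichever role Chao has, Chao's statement has the wrong truth value — contradiction.
So Vera is a knight.
With that fixed, Tom's statement is true, so Tom is a knight.
With that fixed, Leo's statement is false, so Leo is a knave.
Consider Bob. Suppose Bob is a knave.
Then Vera's statement comes out false, contradicting Vera being a knight.
So Bob is a knight.
Consider Chao. Suppose Chao is a knave.
Then Bob's statement comes out false, contradicting Bob being a knight.
So Chao is a knight.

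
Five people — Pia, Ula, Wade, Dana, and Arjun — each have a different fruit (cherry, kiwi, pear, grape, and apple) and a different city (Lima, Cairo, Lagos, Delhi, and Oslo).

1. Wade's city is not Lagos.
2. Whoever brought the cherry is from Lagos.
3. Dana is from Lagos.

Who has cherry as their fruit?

With clues 1–2, Wade is impossible for the one with fruit cherry.
With clues 1–3, Arjun, Pia, and Ula are impossible for the one with fruit cherry.
That leaves Dana.

Dana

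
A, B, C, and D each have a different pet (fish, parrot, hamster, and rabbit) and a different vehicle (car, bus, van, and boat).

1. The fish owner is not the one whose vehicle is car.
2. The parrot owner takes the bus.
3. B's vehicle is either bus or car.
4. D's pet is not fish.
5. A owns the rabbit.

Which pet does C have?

With clues 1–5, hamster, parrot, and rabbit are impossible for C's pet.
That leaves fish.

fish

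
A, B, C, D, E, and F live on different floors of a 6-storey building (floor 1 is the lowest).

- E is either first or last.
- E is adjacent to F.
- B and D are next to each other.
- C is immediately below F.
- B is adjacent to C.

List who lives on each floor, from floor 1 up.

A, D, B, C, F, E

From clue 1: E is in {1,6}.
From clues 1–4: C → floor 4, F → floor 5, E → floor 6.
From clues 1–5: A → floor 1, D → floor 2, B → floor 3.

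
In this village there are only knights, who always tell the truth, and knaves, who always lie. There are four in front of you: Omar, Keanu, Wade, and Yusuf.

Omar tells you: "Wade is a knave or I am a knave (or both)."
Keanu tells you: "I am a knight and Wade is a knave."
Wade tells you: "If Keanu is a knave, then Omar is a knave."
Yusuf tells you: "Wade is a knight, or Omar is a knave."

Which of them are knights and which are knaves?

Consider Omar. Suppose Omar is a knave.
Then Omar's own statement would have to be false, but it can't be — contradiction.
So Omar is a knight.
Consider Keanu. Suppose Keanu is a knight.
Then no assignment of the remaining roles makes every statement match its speaker's type — contradiction.
So Keanu is a knave.
With that fixed, Wade's statement is false, so Wade is a knave.
With that fixed, Yusuf's statement is false, so Yusuf is a knave.

Omar: knight, Keanu: knave, Wade: knave, Yusuf: knave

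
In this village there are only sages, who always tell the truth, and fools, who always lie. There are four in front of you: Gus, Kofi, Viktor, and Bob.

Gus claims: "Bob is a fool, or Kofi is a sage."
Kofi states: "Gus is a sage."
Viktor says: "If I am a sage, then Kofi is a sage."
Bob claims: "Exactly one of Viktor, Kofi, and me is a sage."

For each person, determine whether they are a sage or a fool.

Gus: sage, Kofi: sage, Viktor: sage, Bob: fool

Consider Gus. Suppose Gus is a fool.
Then no assignment of the remaining roles makes every statement match its speaker's type — contradiction.
So Gus is a sage.
With that fixed, Kofi's statement is true, so Kofi is a sage.
With that fixed, Viktor's statement is true, so Viktor is a sage.
With that fixed, Bob's statement is false, so Bob is a fool.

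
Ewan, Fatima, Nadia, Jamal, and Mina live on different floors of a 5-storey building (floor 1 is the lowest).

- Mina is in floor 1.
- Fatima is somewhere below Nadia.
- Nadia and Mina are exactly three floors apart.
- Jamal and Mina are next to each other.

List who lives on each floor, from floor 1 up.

From clue 1: Mina → floor 1.
From clues 1–2: Fatima is in {2,3,4}.
From clues 1–3: Nadia → floor 4.
From clues 1–4: Jamal → floor 2, Fatima → floor 3, Ewan → floor 5.

Mina, Jamal, Fatima, Nadia, Ewan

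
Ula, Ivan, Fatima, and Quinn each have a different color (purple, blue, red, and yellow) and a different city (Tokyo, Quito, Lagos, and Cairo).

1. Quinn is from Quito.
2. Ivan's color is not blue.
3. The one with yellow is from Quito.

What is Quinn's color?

yellow

With clues 1–3, blue, purple, and red are impossible for Quinn's color.
That leaves yellow.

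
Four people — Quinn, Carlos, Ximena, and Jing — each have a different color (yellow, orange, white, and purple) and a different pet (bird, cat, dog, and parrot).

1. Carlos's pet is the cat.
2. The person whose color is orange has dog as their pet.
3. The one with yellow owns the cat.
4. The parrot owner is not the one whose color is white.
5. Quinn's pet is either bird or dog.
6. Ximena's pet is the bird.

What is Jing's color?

With clues 1–3, yellow is impossible for Jing's color.
With clues 1–6, orange and white are impossible for Jing's color.
That leaves purple.

purple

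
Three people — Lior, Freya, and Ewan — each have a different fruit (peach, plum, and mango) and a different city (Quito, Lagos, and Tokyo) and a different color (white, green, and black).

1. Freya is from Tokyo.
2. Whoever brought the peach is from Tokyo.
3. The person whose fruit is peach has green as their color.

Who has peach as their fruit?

With clues 1–2, Ewan and Lior are impossible for the one with fruit peach.
That leaves Freya.

Freya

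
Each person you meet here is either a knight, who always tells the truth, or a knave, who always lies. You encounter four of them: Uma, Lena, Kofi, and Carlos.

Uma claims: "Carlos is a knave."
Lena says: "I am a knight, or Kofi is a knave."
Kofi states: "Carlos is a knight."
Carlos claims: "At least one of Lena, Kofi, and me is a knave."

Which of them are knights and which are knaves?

Uma: knave, Lena: knave, Kofi: knight, Carlos: knight

Consider Uma. Suppose Uma is a knight.
Then no assignment of the remaining roles makes every statement match its speaker's type — contradiction.
So Uma is a knave.
Consider Lena. Suppose Lena is a knight.
Then no assignment of the remaining roles makes every statement match its speaker's type — contradiction.
So Lena is a knave.
With that fixed, Carlos's statement is true, so Carlos is a knight.
With that fixed, Kofi's statement is true, so Kofi is a knight.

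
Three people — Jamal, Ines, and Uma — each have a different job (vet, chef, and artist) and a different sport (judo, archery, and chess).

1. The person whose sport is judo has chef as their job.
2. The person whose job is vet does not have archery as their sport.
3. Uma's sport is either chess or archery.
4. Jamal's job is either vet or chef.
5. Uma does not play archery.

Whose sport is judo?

With clues 1–3, Uma is impossible for the one with sport judo.
With clues 1–5, Ines is impossible for the one with sport judo.
That leaves Jamal.

Jamal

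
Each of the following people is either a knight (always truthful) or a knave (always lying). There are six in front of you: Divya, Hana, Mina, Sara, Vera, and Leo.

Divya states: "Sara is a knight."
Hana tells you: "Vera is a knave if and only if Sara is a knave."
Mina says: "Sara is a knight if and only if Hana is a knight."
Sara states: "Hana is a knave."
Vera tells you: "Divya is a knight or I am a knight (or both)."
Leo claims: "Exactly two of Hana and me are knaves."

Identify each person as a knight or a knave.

Consider Divya. Suppose Divya is a knight.
Then no assignment of the remaining roles makes every statement match its speaker's type — contradiction.
So Divya is a knave.
Consider Hana. Suppose Hana is a knave.
Then whichever role Leo has, Leo's statement has the wrong truth value — contradiction.
So Hana is a knight.
With that fixed, Sara's statement is false, so Sara is a knave.
With that fixed, Leo's statement is false, so Leo is a knave.
With that fixed, Mina's statement is false, so Mina is a knave.
Consider Vera. Suppose Vera is a knight.
Then Hana's statement comes out false, contradicting Hana being a knight.
So Vera is a knave.

Divya: knave, Hana: knight, Mina: knave, Sara: knave, Vera: knave, Leo: knave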